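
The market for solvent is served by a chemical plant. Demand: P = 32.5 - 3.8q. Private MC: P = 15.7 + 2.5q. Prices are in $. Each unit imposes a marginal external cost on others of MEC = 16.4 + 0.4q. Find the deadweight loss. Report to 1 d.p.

Market equilibrium (private): 15.7 + 2.5q = 32.5 - 3.8q → q_m = 2.6667.
Social marginal cost = private MC + MEC = 32.1 + 2.9q.
Set SMC = demand: 32.1 + 2.9q = 32.5 - 3.8q → q* = 0.0597.
Between q* and q_m the wedge SMC − demand runs linearly from 0 to MEC(q_m), so the loss is a triangle.
DWL = ½ × 2.6070 × 17.4667 = 22.7678.

DWL = $22.8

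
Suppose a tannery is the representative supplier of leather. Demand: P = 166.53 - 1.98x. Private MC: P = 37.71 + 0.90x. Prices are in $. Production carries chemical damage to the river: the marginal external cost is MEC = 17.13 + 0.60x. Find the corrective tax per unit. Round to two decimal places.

Social marginal cost = private MC + MEC = 54.84 + 1.50x.
Set SMC = demand: 54.84 + 1.50x = 166.53 - 1.98x → x* = 32.0948.
The Pigouvian tax equals MEC at x*: 17.13 + 0.60×32.0948 = 36.3869.

tax = $36.39 per unit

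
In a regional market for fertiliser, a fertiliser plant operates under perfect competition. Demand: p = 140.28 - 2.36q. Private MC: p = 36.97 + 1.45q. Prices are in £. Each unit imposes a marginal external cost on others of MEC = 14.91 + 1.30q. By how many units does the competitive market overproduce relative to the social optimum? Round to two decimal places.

Market equilibrium (private): 36.97 + 1.45q = 140.28 - 2.36q → q_m = 27.1155.
Social marginal cost = private MC + MEC = 51.88 + 2.75q.
Set SMC = demand: 51.88 + 2.75q = 140.28 - 2.36q → q* = 17.2994.
Gap = |27.1155 − 17.2994| = 9.8161.

9.82 units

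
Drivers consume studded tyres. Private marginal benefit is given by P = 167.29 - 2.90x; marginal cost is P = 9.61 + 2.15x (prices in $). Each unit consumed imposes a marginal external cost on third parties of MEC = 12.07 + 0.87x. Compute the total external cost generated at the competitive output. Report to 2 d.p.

Market equilibrium (private): 9.61 + 2.15x = 167.29 - 2.90x → x_m = 31.2238.
Total external cost = ∫₀^{x_m} (12.07 + 0.87x) dx = 12.07×31.2238 + ½×0.87×31.2238² = 800.9639.

$800.96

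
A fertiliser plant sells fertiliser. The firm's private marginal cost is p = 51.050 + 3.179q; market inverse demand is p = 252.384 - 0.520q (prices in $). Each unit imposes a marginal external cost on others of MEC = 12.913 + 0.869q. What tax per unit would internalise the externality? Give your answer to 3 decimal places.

Social marginal cost = private MC + MEC = 63.963 + 4.048q.
Set SMC = demand: 63.963 + 4.048q = 252.384 - 0.520q → q* = 41.2480.
The Pigouvian tax equals MEC at q*: 12.913 + 0.869×41.2480 = 48.7575.

tax = $48.758 per unit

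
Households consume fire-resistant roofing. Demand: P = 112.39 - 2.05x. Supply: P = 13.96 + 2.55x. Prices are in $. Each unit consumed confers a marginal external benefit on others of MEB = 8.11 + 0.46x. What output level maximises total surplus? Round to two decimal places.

x* = 25.73

Social marginal benefit = demand + MEB = 120.50 - 1.59x.
Set SMB = MC: 120.50 - 1.59x = 13.96 + 2.55x → x* = 25.7343.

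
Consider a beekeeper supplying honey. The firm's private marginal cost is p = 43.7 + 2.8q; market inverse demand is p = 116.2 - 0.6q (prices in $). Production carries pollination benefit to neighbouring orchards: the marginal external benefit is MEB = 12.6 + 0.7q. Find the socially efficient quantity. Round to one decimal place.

Social marginal cost = private MC − MEB = 31.1 + 2.1q.
Set SMC = demand: 31.1 + 2.1q = 116.2 - 0.6q → q* = 31.5185.

q* = 31.5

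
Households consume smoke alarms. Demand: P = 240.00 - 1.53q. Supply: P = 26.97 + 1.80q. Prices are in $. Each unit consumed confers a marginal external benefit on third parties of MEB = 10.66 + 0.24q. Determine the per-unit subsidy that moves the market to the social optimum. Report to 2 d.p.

Social marginal benefit = demand + MEB = 250.66 - 1.29q.
Set SMB = MC: 250.66 - 1.29q = 26.97 + 1.80q → q* = 72.3916.
The Pigouvian subsidy equals MEB at q*: 10.66 + 0.24×72.3916 = 28.0340.

subsidy = $28.03 per unit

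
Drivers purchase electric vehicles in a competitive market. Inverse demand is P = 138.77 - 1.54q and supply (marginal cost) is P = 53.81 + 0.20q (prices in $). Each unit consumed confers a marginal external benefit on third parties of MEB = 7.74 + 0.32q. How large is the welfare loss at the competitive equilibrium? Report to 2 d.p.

DWL = $192.22

Market equilibrium (private): 53.81 + 0.20q = 138.77 - 1.54q → q_m = 48.8276.
Social marginal benefit = demand + MEB = 146.51 - 1.22q.
Set SMB = MC: 146.51 - 1.22q = 53.81 + 0.20q → q* = 65.2817.
Height of the DWL triangle at q_m is SMB(q_m) − MC(q_m) = MEB(q_m) = 23.3648.
DWL = ½ × 16.4541 × 23.3648 = 192.2234.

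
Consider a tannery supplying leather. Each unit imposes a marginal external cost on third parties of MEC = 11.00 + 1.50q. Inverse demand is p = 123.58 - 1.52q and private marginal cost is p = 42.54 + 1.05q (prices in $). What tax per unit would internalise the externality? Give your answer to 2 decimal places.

tax = $36.81 per unit

Social marginal cost = private MC + MEC = 53.54 + 2.55q.
Set SMC = demand: 53.54 + 2.55q = 123.58 - 1.52q → q* = 17.2088.
The Pigouvian tax equals MEC at q*: 11.00 + 1.50×17.2088 = 36.8132.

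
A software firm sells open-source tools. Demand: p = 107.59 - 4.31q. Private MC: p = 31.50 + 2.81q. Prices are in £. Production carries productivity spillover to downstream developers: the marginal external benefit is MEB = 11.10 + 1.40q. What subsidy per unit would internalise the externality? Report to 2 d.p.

subsidy = £32.44 per unit

Social marginal cost = private MC − MEB = 20.40 + 1.41q.
Set SMC = demand: 20.40 + 1.41q = 107.59 - 4.31q → q* = 15.2430.
The Pigouvian subsidy equals MEB at q*: 11.10 + 1.40×15.2430 = 32.4402.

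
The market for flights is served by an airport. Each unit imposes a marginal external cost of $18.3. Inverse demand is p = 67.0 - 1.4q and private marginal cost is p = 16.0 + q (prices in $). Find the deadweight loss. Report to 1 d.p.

DWL = $69.8

Market equilibrium (private): 16.0 + q = 67.0 - 1.4q → q_m = 21.2500.
Social marginal cost = private MC + MEC = 34.3 + q.
Set SMC = demand: 34.3 + q = 67.0 - 1.4q → q* = 13.6250.
The welfare-loss triangle has base |q_m − q*| and height MEC(q_m) (the vertical gap between SMC and demand is zero at q* and MEC at q_m).
DWL = ½ × 7.6250 × 18.3000 = 69.7688.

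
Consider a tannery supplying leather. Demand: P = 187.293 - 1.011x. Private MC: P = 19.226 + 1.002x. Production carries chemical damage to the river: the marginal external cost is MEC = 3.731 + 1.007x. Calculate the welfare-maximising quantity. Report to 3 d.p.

x* = 54.416

Social marginal cost = private MC + MEC = 22.957 + 2.009x.
Set SMC = demand: 22.957 + 2.009x = 187.293 - 1.011x → x* = 54.4159.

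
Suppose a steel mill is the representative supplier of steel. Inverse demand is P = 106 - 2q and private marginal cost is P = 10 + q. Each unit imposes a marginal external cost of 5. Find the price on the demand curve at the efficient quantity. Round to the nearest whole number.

P = 45

Social marginal cost = private MC + MEC = 15 + q.
Set SMC = demand: 15 + q = 106 - 2q → q* = 30.3333.
Consumer price on the demand curve at q*: 106 − 2×30.3333 = 45.3334.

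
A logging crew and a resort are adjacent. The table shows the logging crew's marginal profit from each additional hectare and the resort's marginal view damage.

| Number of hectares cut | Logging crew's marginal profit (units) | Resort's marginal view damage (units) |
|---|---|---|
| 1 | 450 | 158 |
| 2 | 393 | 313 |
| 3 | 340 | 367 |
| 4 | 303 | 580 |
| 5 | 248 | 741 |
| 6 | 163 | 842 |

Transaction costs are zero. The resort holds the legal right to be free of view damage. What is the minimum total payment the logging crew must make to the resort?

471

Efficient level: marginal profit ≥ marginal view damage through level 2, so k* = 2.
With the resort holding the right, the logging crew must at least compensate total damage at k*: 158 + 313 = 471.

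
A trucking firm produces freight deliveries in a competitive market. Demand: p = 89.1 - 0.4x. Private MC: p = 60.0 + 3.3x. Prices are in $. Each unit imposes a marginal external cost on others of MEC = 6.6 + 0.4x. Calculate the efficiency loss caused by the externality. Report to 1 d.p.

DWL = $11.6

Market equilibrium (private): 60.0 + 3.3x = 89.1 - 0.4x → x_m = 7.8649.
Social marginal cost = private MC + MEC = 66.6 + 3.7x.
Set SMC = demand: 66.6 + 3.7x = 89.1 - 0.4x → x* = 5.4878.
The welfare-loss triangle has base |x_m − x*| and height MEC(x_m) (the vertical gap between SMC and demand is zero at x* and MEC at x_m).
DWL = ½ × 2.3771 × 9.7459 = 11.5835.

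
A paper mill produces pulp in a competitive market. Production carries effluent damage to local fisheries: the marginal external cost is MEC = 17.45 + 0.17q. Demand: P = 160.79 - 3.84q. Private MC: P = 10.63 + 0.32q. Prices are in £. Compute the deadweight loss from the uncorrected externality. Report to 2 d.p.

DWL = £64.24

Market equilibrium (private): 10.63 + 0.32q = 160.79 - 3.84q → q_m = 36.0962.
Social marginal cost = private MC + MEC = 28.08 + 0.49q.
Set SMC = demand: 28.08 + 0.49q = 160.79 - 3.84q → q* = 30.6490.
Height of the DWL triangle at q_m is SMC(q_m) − demand(q_m) = MEC(q_m) = 23.5863.
DWL = ½ × 5.4472 × 23.5863 = 64.2396.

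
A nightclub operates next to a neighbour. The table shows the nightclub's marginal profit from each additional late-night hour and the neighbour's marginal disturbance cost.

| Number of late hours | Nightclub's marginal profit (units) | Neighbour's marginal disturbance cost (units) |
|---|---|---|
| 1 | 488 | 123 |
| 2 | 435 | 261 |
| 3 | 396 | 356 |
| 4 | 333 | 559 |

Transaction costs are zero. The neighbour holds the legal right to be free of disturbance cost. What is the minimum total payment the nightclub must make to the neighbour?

Efficient level: marginal profit ≥ marginal disturbance cost through level 3, so k* = 3.
With the neighbour holding the right, the nightclub must at least compensate total damage at k*: 123 + 261 + 356 = 740.

740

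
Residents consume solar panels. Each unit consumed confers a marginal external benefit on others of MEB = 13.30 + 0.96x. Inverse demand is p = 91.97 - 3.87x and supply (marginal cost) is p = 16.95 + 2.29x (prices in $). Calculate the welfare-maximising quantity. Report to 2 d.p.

x* = 16.98

Social marginal benefit = demand + MEB = 105.27 - 2.91x.
Set SMB = MC: 105.27 - 2.91x = 16.95 + 2.29x → x* = 16.9846.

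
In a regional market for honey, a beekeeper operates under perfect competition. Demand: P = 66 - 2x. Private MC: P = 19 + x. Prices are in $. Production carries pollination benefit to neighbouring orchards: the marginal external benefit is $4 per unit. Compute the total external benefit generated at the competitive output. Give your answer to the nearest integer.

$63

Market equilibrium (private): 19 + x = 66 - 2x → x_m = 15.6667.
Total external benefit = MEB × x_m = 4 × 15.6667 = 62.6668.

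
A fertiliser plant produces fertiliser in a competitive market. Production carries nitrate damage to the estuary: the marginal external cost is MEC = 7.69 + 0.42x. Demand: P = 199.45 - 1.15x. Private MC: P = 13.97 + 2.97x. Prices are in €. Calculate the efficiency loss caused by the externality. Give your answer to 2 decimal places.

DWL = €77.91

Market equilibrium (private): 13.97 + 2.97x = 199.45 - 1.15x → x_m = 45.0194.
Social marginal cost = private MC + MEC = 21.66 + 3.39x.
Set SMC = demand: 21.66 + 3.39x = 199.45 - 1.15x → x* = 39.1608.
The welfare-loss triangle has base |x_m − x*| and height MEC(x_m) (the vertical gap between SMC and demand is zero at x* and MEC at x_m).
DWL = ½ × 5.8586 × 26.5982 = 77.9141.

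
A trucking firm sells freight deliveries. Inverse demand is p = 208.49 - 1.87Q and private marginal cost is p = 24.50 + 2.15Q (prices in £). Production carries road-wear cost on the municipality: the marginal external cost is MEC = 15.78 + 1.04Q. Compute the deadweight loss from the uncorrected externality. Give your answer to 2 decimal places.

DWL = £396.93

Market equilibrium (private): 24.50 + 2.15Q = 208.49 - 1.87Q → Q_m = 45.7687.
Social marginal cost = private MC + MEC = 40.28 + 3.19Q.
Set SMC = demand: 40.28 + 3.19Q = 208.49 - 1.87Q → Q* = 33.2431.
The welfare-loss triangle has base |Q_m − Q*| and height MEC(Q_m) (the vertical gap between SMC and demand is zero at Q* and MEC at Q_m).
DWL = ½ × 12.5256 × 63.3794 = 396.9325.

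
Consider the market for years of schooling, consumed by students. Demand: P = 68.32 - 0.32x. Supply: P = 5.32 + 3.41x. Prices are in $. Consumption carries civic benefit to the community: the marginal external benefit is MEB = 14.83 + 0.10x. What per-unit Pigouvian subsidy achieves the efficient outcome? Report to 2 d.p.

subsidy = $16.97 per unit

Social marginal benefit = demand + MEB = 83.15 - 0.22x.
Set SMB = MC: 83.15 - 0.22x = 5.32 + 3.41x → x* = 21.4408.
The Pigouvian subsidy equals MEB at x*: 14.83 + 0.10×21.4408 = 16.9741.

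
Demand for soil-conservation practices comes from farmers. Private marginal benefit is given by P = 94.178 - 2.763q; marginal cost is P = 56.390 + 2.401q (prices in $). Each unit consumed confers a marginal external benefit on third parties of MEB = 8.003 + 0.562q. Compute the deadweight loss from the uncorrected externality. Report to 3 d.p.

DWL = $15.948

Market equilibrium (private): 56.390 + 2.401q = 94.178 - 2.763q → q_m = 7.3176.
Social marginal benefit = demand + MEB = 102.181 - 2.201q.
Set SMB = MC: 102.181 - 2.201q = 56.390 + 2.401q → q* = 9.9502.
Between q* and q_m the wedge SMB − MC runs linearly from 0 to MEB(q_m), so the loss is a triangle.
DWL = ½ × 2.6326 × 12.1155 = 15.9476.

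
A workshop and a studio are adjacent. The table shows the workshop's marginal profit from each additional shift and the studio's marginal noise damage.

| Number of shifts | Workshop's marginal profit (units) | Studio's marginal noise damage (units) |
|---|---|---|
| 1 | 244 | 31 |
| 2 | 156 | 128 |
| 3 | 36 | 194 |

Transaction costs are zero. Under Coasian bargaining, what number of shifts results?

Bargaining reaches the level where marginal profit last exceeds marginal noise damage.
That holds through level 2 (156 ≥ 128) but not at 3 (36 < 194).

2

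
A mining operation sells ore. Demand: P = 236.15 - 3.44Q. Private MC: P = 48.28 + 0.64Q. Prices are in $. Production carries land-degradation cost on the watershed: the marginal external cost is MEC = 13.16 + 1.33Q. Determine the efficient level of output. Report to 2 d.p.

Q* = 32.29

Social marginal cost = private MC + MEC = 61.44 + 1.97Q.
Set SMC = demand: 61.44 + 1.97Q = 236.15 - 3.44Q → Q* = 32.2939.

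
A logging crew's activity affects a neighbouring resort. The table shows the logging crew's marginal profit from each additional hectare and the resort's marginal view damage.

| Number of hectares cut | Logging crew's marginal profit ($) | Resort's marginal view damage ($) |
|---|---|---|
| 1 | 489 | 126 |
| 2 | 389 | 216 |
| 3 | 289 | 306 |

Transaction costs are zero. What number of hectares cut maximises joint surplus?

2

Bargaining reaches the level where marginal profit last exceeds marginal view damage.
That holds through level 2 (389 ≥ 216) but not at 3 (289 < 306).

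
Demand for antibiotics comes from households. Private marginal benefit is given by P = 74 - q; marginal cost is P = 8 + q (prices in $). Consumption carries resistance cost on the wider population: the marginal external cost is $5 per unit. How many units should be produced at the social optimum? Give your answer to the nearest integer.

Social marginal benefit = demand − MEC = 69 - q.
Set SMB = MC: 69 - q = 8 + q → q* = 30.5000.

q* = 31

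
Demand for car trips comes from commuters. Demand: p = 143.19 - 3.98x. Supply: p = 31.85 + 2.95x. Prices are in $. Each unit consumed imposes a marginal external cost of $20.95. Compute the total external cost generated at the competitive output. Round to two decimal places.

Market equilibrium (private): 31.85 + 2.95x = 143.19 - 3.98x → x_m = 16.0664.
Total external cost = MEC × x_m = 20.95 × 16.0664 = 336.5911.

$336.59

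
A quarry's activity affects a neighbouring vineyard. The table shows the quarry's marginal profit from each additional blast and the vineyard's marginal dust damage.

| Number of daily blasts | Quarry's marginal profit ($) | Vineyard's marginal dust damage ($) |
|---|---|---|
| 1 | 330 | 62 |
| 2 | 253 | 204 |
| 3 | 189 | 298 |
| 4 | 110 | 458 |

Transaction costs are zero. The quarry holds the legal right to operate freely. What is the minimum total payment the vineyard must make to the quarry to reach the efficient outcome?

Left alone the quarry would choose level 4 (marginal profit stays positive).
Efficient level: k* = 2 (marginal profit ≥ marginal dust damage through 2).
The vineyard must at least cover the quarry's forgone profit from cutting 4→2: 189 + 110 = 299.

$299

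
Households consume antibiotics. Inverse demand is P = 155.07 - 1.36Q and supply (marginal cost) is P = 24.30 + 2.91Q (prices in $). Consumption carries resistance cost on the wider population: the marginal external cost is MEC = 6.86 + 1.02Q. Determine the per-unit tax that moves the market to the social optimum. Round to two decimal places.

Social marginal benefit = demand − MEC = 148.21 - 2.38Q.
Set SMB = MC: 148.21 - 2.38Q = 24.30 + 2.91Q → Q* = 23.4234.
The Pigouvian tax equals MEC at Q*: 6.86 + 1.02×23.4234 = 30.7519.

tax = $30.75 per unit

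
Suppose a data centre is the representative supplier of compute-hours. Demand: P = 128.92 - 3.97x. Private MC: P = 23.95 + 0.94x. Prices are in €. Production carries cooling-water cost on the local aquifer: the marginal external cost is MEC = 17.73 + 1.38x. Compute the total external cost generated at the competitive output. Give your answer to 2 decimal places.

Market equilibrium (private): 23.95 + 0.94x = 128.92 - 3.97x → x_m = 21.3788.
Total external cost = ∫₀^{x_m} (17.73 + 1.38x) dx = 17.73×21.3788 + ½×1.38×21.3788² = 694.4128.

€694.41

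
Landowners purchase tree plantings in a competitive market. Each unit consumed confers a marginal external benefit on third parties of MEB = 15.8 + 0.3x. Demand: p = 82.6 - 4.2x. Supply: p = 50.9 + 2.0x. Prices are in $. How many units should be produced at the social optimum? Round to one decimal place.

x* = 8.1

Social marginal benefit = demand + MEB = 98.4 - 3.9x.
Set SMB = MC: 98.4 - 3.9x = 50.9 + 2.0x → x* = 8.0508.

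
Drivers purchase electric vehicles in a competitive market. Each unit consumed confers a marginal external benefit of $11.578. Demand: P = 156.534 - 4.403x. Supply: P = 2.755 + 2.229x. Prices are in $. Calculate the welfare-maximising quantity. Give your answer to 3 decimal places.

Social marginal benefit = demand + MEB = 168.112 - 4.403x.
Set SMB = MC: 168.112 - 4.403x = 2.755 + 2.229x → x* = 24.9332.

x* = 24.933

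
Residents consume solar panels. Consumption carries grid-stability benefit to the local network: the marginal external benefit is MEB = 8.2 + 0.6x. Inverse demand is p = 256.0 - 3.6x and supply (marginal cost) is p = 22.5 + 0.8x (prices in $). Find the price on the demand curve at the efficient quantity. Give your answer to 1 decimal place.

Social marginal benefit = demand + MEB = 264.2 - 3.0x.
Set SMB = MC: 264.2 - 3.0x = 22.5 + 0.8x → x* = 63.6053.
Consumer price on the demand curve at x*: 256.0 − 3.6×63.6053 = 27.0209.

P = $27.0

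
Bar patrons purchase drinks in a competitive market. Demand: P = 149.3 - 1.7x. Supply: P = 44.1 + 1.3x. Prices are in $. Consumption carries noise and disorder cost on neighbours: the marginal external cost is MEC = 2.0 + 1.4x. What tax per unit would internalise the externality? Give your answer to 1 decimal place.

tax = $34.8 per unit

Social marginal benefit = demand − MEC = 147.3 - 3.1x.
Set SMB = MC: 147.3 - 3.1x = 44.1 + 1.3x → x* = 23.4545.
The Pigouvian tax equals MEC at x*: 2.0 + 1.4×23.4545 = 34.8363.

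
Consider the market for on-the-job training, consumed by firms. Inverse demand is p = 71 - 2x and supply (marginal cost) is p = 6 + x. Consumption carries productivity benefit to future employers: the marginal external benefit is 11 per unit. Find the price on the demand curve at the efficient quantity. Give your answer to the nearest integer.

P = 20

Social marginal benefit = demand + MEB = 82 - 2x.
Set SMB = MC: 82 - 2x = 6 + x → x* = 25.3333.
Consumer price on the demand curve at x*: 71 − 2×25.3333 = 20.3334.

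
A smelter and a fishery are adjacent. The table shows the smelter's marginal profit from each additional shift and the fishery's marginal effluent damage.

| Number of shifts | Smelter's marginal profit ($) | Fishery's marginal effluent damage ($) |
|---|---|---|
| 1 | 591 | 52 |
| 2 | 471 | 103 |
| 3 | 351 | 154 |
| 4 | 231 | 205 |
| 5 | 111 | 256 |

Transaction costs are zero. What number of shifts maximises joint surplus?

4

Bargaining reaches the level where marginal profit last exceeds marginal effluent damage.
That holds through level 4 (231 ≥ 205) but not at 5 (111 < 256).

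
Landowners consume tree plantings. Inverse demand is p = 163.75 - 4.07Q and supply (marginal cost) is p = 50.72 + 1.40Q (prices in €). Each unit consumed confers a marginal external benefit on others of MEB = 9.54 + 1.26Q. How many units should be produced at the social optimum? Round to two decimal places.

Q* = 29.11

Social marginal benefit = demand + MEB = 173.29 - 2.81Q.
Set SMB = MC: 173.29 - 2.81Q = 50.72 + 1.40Q → Q* = 29.1140.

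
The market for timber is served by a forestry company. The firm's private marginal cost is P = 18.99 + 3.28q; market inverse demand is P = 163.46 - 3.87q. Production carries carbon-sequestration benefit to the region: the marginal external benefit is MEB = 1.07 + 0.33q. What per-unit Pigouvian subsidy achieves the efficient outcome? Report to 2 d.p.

Social marginal cost = private MC − MEB = 17.92 + 2.95q.
Set SMC = demand: 17.92 + 2.95q = 163.46 - 3.87q → q* = 21.3402.
The Pigouvian subsidy equals MEB at q*: 1.07 + 0.33×21.3402 = 8.1123.

subsidy = 8.11 per unit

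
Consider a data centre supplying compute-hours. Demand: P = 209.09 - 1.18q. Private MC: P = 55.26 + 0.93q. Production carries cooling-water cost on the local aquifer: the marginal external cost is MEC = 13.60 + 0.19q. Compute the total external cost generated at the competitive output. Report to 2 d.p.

Market equilibrium (private): 55.26 + 0.93q = 209.09 - 1.18q → q_m = 72.9052.
Total external cost = ∫₀^{q_m} (13.60 + 0.19q) dq = 13.60×72.9052 + ½×0.19×72.9052² = 1496.4517.

1496.45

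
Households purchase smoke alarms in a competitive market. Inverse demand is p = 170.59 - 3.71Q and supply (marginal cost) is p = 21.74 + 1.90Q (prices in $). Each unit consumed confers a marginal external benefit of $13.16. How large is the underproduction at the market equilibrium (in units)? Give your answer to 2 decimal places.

Market equilibrium (private): 21.74 + 1.90Q = 170.59 - 3.71Q → Q_m = 26.5330.
Social marginal benefit = demand + MEB = 183.75 - 3.71Q.
Set SMB = MC: 183.75 - 3.71Q = 21.74 + 1.90Q → Q* = 28.8788.
Gap = |26.5330 − 28.8788| = 2.3458.

2.35 units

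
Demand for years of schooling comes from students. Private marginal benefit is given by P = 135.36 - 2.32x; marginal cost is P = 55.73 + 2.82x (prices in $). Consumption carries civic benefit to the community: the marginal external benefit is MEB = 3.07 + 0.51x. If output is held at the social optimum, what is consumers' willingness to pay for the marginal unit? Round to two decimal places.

Social marginal benefit = demand + MEB = 138.43 - 1.81x.
Set SMB = MC: 138.43 - 1.81x = 55.73 + 2.82x → x* = 17.8618.
Consumer price on the demand curve at x*: 135.36 − 2.32×17.8618 = 93.9206.

P = $93.92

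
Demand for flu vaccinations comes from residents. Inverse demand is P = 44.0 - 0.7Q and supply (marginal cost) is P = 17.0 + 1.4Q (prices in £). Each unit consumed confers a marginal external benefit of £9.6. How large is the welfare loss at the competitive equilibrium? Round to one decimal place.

Market equilibrium (private): 17.0 + 1.4Q = 44.0 - 0.7Q → Q_m = 12.8571.
Social marginal benefit = demand + MEB = 53.6 - 0.7Q.
Set SMB = MC: 53.6 - 0.7Q = 17.0 + 1.4Q → Q* = 17.4286.
The loss is the area between SMB and MC from Q* to Q_m; with linear curves that's a triangle of height MEB(Q_m).
DWL = ½ × 4.5715 × 9.6000 = 21.9432.

DWL = £21.9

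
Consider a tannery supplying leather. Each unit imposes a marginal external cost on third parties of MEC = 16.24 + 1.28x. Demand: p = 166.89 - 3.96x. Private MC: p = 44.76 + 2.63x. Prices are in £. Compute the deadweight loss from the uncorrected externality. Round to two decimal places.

Market equilibrium (private): 44.76 + 2.63x = 166.89 - 3.96x → x_m = 18.5326.
Social marginal cost = private MC + MEC = 61.00 + 3.91x.
Set SMC = demand: 61.00 + 3.91x = 166.89 - 3.96x → x* = 13.4549.
Between x* and x_m the wedge SMC − demand runs linearly from 0 to MEC(x_m), so the loss is a triangle.
DWL = ½ × 5.0777 × 39.9618 = 101.4570.

DWL = £101.46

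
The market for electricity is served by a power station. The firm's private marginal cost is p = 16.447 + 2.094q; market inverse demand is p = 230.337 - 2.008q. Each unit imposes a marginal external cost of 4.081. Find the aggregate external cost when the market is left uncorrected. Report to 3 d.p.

Market equilibrium (private): 16.447 + 2.094q = 230.337 - 2.008q → q_m = 52.1429.
Total external cost = MEC × q_m = 4.081 × 52.1429 = 212.7952.

212.795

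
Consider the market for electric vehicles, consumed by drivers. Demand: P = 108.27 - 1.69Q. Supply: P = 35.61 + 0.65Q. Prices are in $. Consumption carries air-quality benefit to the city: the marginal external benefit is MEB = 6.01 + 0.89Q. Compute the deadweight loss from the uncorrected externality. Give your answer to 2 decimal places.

DWL = $390.35

Market equilibrium (private): 35.61 + 0.65Q = 108.27 - 1.69Q → Q_m = 31.0513.
Social marginal benefit = demand + MEB = 114.28 - 0.80Q.
Set SMB = MC: 114.28 - 0.80Q = 35.61 + 0.65Q → Q* = 54.2552.
Height of the DWL triangle at Q_m is SMB(Q_m) − MC(Q_m) = MEB(Q_m) = 33.6456.
DWL = ½ × 23.2039 × 33.6456 = 390.3546.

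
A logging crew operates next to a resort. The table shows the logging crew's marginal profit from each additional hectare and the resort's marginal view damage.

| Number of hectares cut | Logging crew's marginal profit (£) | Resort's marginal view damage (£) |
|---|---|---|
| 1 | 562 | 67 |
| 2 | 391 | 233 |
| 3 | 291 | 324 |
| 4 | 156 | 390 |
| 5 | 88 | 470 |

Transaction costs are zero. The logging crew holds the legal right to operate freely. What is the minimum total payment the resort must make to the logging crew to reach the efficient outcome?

£535

Left alone the logging crew would choose level 5 (marginal profit stays positive).
Efficient level: k* = 2 (marginal profit ≥ marginal view damage through 2).
The resort must at least cover the logging crew's forgone profit from cutting 5→2: 291 + 156 + 88 = 535.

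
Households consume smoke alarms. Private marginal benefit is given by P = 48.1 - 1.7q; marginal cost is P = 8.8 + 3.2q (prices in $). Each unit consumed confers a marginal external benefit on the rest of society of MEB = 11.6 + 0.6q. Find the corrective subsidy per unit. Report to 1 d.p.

subsidy = $18.7 per unit

Social marginal benefit = demand + MEB = 59.7 - 1.1q.
Set SMB = MC: 59.7 - 1.1q = 8.8 + 3.2q → q* = 11.8372.
The Pigouvian subsidy equals MEB at q*: 11.6 + 0.6×11.8372 = 18.7023.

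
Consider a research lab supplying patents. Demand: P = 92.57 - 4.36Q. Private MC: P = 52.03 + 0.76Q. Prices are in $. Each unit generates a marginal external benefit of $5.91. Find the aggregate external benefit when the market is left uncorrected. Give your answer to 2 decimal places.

Market equilibrium (private): 52.03 + 0.76Q = 92.57 - 4.36Q → Q_m = 7.9180.
Total external benefit = MEB × Q_m = 5.91 × 7.9180 = 46.7954.

$46.80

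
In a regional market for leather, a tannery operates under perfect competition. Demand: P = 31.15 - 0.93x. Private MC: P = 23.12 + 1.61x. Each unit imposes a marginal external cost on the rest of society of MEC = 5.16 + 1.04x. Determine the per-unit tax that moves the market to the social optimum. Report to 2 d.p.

Social marginal cost = private MC + MEC = 28.28 + 2.65x.
Set SMC = demand: 28.28 + 2.65x = 31.15 - 0.93x → x* = 0.8017.
The Pigouvian tax equals MEC at x*: 5.16 + 1.04×0.8017 = 5.9938.

tax = 5.99 per unit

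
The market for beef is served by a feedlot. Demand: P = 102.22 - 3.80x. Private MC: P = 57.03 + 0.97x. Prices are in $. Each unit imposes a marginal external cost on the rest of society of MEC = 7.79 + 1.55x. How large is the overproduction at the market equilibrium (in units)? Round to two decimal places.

3.56 units

Market equilibrium (private): 57.03 + 0.97x = 102.22 - 3.80x → x_m = 9.4738.
Social marginal cost = private MC + MEC = 64.82 + 2.52x.
Set SMC = demand: 64.82 + 2.52x = 102.22 - 3.80x → x* = 5.9177.
Gap = |9.4738 − 5.9177| = 3.5561.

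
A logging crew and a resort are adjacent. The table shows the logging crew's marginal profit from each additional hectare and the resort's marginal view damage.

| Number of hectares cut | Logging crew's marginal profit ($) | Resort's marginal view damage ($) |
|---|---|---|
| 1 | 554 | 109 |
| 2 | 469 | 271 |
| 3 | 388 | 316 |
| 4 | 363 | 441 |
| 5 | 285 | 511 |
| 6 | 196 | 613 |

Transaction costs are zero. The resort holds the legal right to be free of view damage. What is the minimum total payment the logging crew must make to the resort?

Efficient level: marginal profit ≥ marginal view damage through level 3, so k* = 3.
With the resort holding the right, the logging crew must at least compensate total damage at k*: 109 + 271 + 316 = 696.

$696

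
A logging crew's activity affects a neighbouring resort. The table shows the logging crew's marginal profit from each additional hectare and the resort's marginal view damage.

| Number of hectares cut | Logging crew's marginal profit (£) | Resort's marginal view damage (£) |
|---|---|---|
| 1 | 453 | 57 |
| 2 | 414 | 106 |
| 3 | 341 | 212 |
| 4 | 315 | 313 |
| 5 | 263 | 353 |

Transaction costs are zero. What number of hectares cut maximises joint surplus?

4

Bargaining reaches the level where marginal profit last exceeds marginal view damage.
That holds through level 4 (315 ≥ 313) but not at 5 (263 < 353).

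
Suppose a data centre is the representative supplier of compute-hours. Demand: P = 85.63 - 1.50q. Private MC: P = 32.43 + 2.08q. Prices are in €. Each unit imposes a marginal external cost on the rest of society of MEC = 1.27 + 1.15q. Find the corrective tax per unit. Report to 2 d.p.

Social marginal cost = private MC + MEC = 33.70 + 3.23q.
Set SMC = demand: 33.70 + 3.23q = 85.63 - 1.50q → q* = 10.9789.
The Pigouvian tax equals MEC at q*: 1.27 + 1.15×10.9789 = 13.8957.

tax = €13.90 per unit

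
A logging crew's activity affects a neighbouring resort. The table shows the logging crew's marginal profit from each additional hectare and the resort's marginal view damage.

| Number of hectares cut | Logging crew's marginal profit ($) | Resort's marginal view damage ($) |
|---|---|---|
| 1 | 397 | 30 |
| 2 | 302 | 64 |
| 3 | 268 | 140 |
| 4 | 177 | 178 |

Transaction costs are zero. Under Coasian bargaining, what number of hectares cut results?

Bargaining reaches the level where marginal profit last exceeds marginal view damage.
That holds through level 3 (268 ≥ 140) but not at 4 (177 < 178).

3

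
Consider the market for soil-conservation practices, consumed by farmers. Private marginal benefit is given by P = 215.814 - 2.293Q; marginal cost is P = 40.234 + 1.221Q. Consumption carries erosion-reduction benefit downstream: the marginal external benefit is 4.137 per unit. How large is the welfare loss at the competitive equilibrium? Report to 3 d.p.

Market equilibrium (private): 40.234 + 1.221Q = 215.814 - 2.293Q → Q_m = 49.9659.
Social marginal benefit = demand + MEB = 219.951 - 2.293Q.
Set SMB = MC: 219.951 - 2.293Q = 40.234 + 1.221Q → Q* = 51.1431.
The welfare-loss triangle has base |Q_m − Q*| and height MEB(Q_m) (the vertical gap between SMB and MC is zero at Q* and MEB at Q_m).
DWL = ½ × 1.1772 × 4.1370 = 2.4350.

DWL = 2.435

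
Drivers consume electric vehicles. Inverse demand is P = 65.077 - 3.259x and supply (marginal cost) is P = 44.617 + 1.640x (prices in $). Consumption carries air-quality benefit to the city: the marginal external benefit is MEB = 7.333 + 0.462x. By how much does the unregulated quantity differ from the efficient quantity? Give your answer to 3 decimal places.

Market equilibrium (private): 44.617 + 1.640x = 65.077 - 3.259x → x_m = 4.1764.
Social marginal benefit = demand + MEB = 72.410 - 2.797x.
Set SMB = MC: 72.410 - 2.797x = 44.617 + 1.640x → x* = 6.2639.
Gap = |4.1764 − 6.2639| = 2.0875.

2.088 units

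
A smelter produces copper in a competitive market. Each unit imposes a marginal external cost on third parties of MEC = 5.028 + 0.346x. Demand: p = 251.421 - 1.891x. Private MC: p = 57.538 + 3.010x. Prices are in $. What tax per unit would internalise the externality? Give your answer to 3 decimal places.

tax = $17.482 per unit

Social marginal cost = private MC + MEC = 62.566 + 3.356x.
Set SMC = demand: 62.566 + 3.356x = 251.421 - 1.891x → x* = 35.9929.
The Pigouvian tax equals MEC at x*: 5.028 + 0.346×35.9929 = 17.4815.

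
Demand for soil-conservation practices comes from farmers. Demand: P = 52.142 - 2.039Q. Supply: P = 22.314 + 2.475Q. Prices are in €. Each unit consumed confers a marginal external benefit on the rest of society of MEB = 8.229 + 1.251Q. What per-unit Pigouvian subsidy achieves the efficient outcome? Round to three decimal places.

Social marginal benefit = demand + MEB = 60.371 - 0.788Q.
Set SMB = MC: 60.371 - 0.788Q = 22.314 + 2.475Q → Q* = 11.6632.
The Pigouvian subsidy equals MEB at Q*: 8.229 + 1.251×11.6632 = 22.8197.

subsidy = €22.820 per unit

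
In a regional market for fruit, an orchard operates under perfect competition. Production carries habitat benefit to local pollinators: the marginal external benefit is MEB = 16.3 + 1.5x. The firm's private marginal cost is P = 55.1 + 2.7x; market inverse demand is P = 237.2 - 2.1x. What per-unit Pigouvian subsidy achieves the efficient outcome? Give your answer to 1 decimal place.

subsidy = 106.5 per unit

Social marginal cost = private MC − MEB = 38.8 + 1.2x.
Set SMC = demand: 38.8 + 1.2x = 237.2 - 2.1x → x* = 60.1212.
The Pigouvian subsidy equals MEB at x*: 16.3 + 1.5×60.1212 = 106.4818.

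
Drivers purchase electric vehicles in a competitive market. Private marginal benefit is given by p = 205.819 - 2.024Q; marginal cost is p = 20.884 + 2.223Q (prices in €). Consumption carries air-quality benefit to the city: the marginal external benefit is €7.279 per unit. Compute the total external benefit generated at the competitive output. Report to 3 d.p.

€316.963

Market equilibrium (private): 20.884 + 2.223Q = 205.819 - 2.024Q → Q_m = 43.5449.
Total external benefit = MEB × Q_m = 7.279 × 43.5449 = 316.9633.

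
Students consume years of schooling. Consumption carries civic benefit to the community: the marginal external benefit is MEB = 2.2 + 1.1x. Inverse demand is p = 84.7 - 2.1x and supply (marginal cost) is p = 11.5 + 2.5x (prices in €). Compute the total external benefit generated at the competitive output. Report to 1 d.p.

Market equilibrium (private): 11.5 + 2.5x = 84.7 - 2.1x → x_m = 15.9130.
Total external benefit = ∫₀^{x_m} (2.2 + 1.1x) dx = 2.2×15.9130 + ½×1.1×15.9130² = 174.2816.

€174.3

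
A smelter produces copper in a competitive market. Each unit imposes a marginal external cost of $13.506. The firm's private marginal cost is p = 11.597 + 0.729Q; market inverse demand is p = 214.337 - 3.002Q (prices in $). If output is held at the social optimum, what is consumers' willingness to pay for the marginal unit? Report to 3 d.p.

P = $62.077

Social marginal cost = private MC + MEC = 25.103 + 0.729Q.
Set SMC = demand: 25.103 + 0.729Q = 214.337 - 3.002Q → Q* = 50.7194.
Consumer price on the demand curve at Q*: 214.337 − 3.002×50.7194 = 62.0774.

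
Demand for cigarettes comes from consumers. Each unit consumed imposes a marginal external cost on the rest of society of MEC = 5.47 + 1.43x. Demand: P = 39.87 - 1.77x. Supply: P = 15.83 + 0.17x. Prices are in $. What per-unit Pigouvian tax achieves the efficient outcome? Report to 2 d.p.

tax = $13.35 per unit

Social marginal benefit = demand − MEC = 34.40 - 3.20x.
Set SMB = MC: 34.40 - 3.20x = 15.83 + 0.17x → x* = 5.5104.
The Pigouvian tax equals MEC at x*: 5.47 + 1.43×5.5104 = 13.3499.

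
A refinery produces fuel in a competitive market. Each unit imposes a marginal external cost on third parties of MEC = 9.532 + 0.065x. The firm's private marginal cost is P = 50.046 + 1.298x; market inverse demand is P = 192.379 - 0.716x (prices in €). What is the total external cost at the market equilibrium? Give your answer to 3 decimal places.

€835.965

Market equilibrium (private): 50.046 + 1.298x = 192.379 - 0.716x → x_m = 70.6718.
Total external cost = ∫₀^{x_m} (9.532 + 0.065x) dx = 9.532×70.6718 + ½×0.065×70.6718² = 835.9650.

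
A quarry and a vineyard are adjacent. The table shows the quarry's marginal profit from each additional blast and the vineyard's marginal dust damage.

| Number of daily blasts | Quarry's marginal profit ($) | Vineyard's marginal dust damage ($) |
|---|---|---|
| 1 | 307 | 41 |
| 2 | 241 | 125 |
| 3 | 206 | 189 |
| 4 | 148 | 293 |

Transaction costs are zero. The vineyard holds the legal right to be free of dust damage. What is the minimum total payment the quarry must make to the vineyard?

$355

Efficient level: marginal profit ≥ marginal dust damage through level 3, so k* = 3.
With the vineyard holding the right, the quarry must at least compensate total damage at k*: 41 + 125 + 189 = 355.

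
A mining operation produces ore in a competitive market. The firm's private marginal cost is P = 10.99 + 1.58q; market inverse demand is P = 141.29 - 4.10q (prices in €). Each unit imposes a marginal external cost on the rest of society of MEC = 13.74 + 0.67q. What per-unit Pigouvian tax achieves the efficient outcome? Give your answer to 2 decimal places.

tax = €26.04 per unit

Social marginal cost = private MC + MEC = 24.73 + 2.25q.
Set SMC = demand: 24.73 + 2.25q = 141.29 - 4.10q → q* = 18.3559.
The Pigouvian tax equals MEC at q*: 13.74 + 0.67×18.3559 = 26.0385.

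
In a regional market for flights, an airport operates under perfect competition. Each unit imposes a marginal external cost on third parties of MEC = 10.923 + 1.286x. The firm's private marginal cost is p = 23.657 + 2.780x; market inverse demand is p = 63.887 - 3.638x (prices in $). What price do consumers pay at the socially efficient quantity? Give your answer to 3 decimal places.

P = $50.048

Social marginal cost = private MC + MEC = 34.580 + 4.066x.
Set SMC = demand: 34.580 + 4.066x = 63.887 - 3.638x → x* = 3.8041.
Consumer price on the demand curve at x*: 63.887 − 3.638×3.8041 = 50.0477.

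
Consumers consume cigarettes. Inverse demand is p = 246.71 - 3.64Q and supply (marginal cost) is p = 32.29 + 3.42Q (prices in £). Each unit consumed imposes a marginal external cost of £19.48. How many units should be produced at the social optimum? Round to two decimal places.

Social marginal benefit = demand − MEC = 227.23 - 3.64Q.
Set SMB = MC: 227.23 - 3.64Q = 32.29 + 3.42Q → Q* = 27.6119.

Q* = 27.61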